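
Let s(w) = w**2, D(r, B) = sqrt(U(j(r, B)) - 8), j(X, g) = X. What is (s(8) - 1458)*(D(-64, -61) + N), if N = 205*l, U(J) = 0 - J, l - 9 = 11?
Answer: -5715400 - 2788*sqrt(14) ≈ -5.7258e+6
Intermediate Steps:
l = 20 (l = 9 + 11 = 20)
U(J) = -J
N = 4100 (N = 205*20 = 4100)
D(r, B) = sqrt(-8 - r) (D(r, B) = sqrt(-r - 8) = sqrt(-8 - r))
(s(8) - 1458)*(D(-64, -61) + N) = (8**2 - 1458)*(sqrt(-8 - 1*(-64)) + 4100) = (64 - 1458)*(sqrt(-8 + 64) + 4100) = -1394*(sqrt(56) + 4100) = -1394*(2*sqrt(14) + 4100) = -1394*(4100 + 2*sqrt(14)) = -5715400 - 2788*sqrt(14)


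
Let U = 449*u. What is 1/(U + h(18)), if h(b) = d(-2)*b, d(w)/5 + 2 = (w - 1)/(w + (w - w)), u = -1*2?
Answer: -1/943 ≈ -0.0010604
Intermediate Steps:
u = -2
d(w) = -10 + 5*(-1 + w)/w (d(w) = -10 + 5*((w - 1)/(w + (w - w))) = -10 + 5*((-1 + w)/(w + 0)) = -10 + 5*((-1 + w)/w) = -10 + 5*(-1 + w)/w)
U = -898 (U = 449*(-2) = -898)
h(b) = -5*b/2 (h(b) = (-5 - 5/(-2))*b = (-5 - 5*(-1/2))*b = (-5 + 5/2)*b = -5*b/2)
1/(U + h(18)) = 1/(-898 - 5/2*18) = 1/(-898 - 45) = 1/(-943) = -1/943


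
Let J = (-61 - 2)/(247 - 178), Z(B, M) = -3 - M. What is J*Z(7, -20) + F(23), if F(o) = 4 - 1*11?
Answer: -518/23 ≈ -22.522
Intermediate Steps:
F(o) = -7 (F(o) = 4 - 11 = -7)
J = -21/23 (J = -63/69 = -63*1/69 = -21/23 ≈ -0.91304)
J*Z(7, -20) + F(23) = -21*(-3 - 1*(-20))/23 - 7 = -21*(-3 + 20)/23 - 7 = -21/23*17 - 7 = -357/23 - 7 = -518/23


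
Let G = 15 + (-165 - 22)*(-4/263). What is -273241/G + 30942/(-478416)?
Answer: -5730043172689/374201048 ≈ -15313.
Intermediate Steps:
G = 4693/263 (G = 15 - (-748)/263 = 15 - 187*(-4/263) = 15 + 748/263 = 4693/263 ≈ 17.844)
-273241/G + 30942/(-478416) = -273241/4693/263 + 30942/(-478416) = -273241*263/4693 + 30942*(-1/478416) = -71862383/4693 - 5157/79736 = -5730043172689/374201048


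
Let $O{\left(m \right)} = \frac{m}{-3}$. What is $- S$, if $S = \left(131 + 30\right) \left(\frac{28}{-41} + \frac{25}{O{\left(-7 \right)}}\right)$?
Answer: $- \frac{66217}{41} \approx -1615.0$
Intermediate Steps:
$O{\left(m \right)} = - \frac{m}{3}$ ($O{\left(m \right)} = m \left(- \frac{1}{3}\right) = - \frac{m}{3}$)
$S = \frac{66217}{41}$ ($S = \left(131 + 30\right) \left(\frac{28}{-41} + \frac{25}{\left(- \frac{1}{3}\right) \left(-7\right)}\right) = 161 \left(28 \left(- \frac{1}{41}\right) + \frac{25}{\frac{7}{3}}\right) = 161 \left(- \frac{28}{41} + 25 \cdot \frac{3}{7}\right) = 161 \left(- \frac{28}{41} + \frac{75}{7}\right) = 161 \cdot \frac{2879}{287} = \frac{66217}{41} \approx 1615.0$)
$- S = \left(-1\right) \frac{66217}{41} = - \frac{66217}{41}$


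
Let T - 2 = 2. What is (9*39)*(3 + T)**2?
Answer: 17199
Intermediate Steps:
T = 4 (T = 2 + 2 = 4)
(9*39)*(3 + T)**2 = (9*39)*(3 + 4)**2 = 351*7**2 = 351*49 = 17199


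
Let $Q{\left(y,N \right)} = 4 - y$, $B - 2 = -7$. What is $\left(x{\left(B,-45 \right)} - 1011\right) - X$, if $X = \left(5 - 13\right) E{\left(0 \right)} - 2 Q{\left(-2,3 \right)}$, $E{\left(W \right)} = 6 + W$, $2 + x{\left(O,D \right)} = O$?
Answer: $-958$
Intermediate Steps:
$B = -5$ ($B = 2 - 7 = -5$)
$x{\left(O,D \right)} = -2 + O$
$X = -60$ ($X = \left(5 - 13\right) \left(6 + 0\right) - 2 \left(4 - -2\right) = \left(-8\right) 6 - 2 \left(4 + 2\right) = -48 - 12 = -60$)
$\left(x{\left(B,-45 \right)} - 1011\right) - X = \left(\left(-2 - 5\right) - 1011\right) - -60 = \left(-7 - 1011\right) + 60 = -1018 + 60 = -958$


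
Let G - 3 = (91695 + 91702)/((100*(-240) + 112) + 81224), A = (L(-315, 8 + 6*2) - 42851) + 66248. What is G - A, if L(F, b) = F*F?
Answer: -7030299587/57336 ≈ -1.2262e+5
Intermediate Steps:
L(F, b) = F²
A = 122622 (A = ((-315)² - 42851) + 66248 = (99225 - 42851) + 66248 = 56374 + 66248 = 122622)
G = 355405/57336 (G = 3 + (91695 + 91702)/((100*(-240) + 112) + 81224) = 3 + 183397/((-24000 + 112) + 81224) = 3 + 183397/(-23888 + 81224) = 3 + 183397/57336 = 355405/57336 ≈ 6.1986)
G - A = 355405/57336 - 1*122622 = 355405/57336 - 122622 = -7030299587/57336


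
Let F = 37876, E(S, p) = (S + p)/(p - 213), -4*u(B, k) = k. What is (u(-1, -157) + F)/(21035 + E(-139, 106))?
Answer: 16227727/9003112 ≈ 1.8025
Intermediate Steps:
u(B, k) = -k/4
E(S, p) = (S + p)/(-213 + p)
(u(-1, -157) + F)/(21035 + E(-139, 106)) = (-¼*(-157) + 37876)/(21035 + (-139 + 106)/(-213 + 106)) = (157/4 + 37876)/(21035 - 33/(-107)) = 151661/(4*(21035 - 1/107*(-33))) = 151661/(4*(21035 + 33/107)) = 151661/(4*(2250778/107)) = (151661/4)*(107/2250778) = 16227727/9003112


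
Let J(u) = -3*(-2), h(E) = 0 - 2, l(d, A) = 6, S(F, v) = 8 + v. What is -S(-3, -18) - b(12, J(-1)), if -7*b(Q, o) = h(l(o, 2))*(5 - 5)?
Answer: 10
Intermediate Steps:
h(E) = -2
J(u) = 6
b(Q, o) = 0 (b(Q, o) = -(-2)*(5 - 5)/7 = -(-2)*0/7 = -⅐*0 = 0)
-S(-3, -18) - b(12, J(-1)) = -(8 - 18) - 1*0 = -1*(-10) + 0 = 10 + 0 = 10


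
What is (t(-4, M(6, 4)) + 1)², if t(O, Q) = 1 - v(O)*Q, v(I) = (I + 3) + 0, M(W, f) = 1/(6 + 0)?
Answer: 169/36 ≈ 4.6944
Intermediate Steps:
M(W, f) = ⅙ (M(W, f) = 1/6 = ⅙)
v(I) = 3 + I (v(I) = (3 + I) + 0 = 3 + I)
t(O, Q) = 1 - Q*(3 + O) (t(O, Q) = 1 - (3 + O)*Q = 1 - Q*(3 + O))
(t(-4, M(6, 4)) + 1)² = ((1 - 1*⅙*(3 - 4)) + 1)² = ((1 - 1*⅙*(-1)) + 1)² = ((1 + ⅙) + 1)² = (7/6 + 1)² = (13/6)² = 169/36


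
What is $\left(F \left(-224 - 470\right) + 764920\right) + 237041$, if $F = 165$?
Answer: $887451$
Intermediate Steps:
$\left(F \left(-224 - 470\right) + 764920\right) + 237041 = \left(165 \left(-224 - 470\right) + 764920\right) + 237041 = \left(165 \left(-694\right) + 764920\right) + 237041 = \left(-114510 + 764920\right) + 237041 = 650410 + 237041 = 887451$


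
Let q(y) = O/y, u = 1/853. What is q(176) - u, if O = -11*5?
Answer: -4281/13648 ≈ -0.31367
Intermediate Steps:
O = -55
u = 1/853 ≈ 0.0011723
q(y) = -55/y
q(176) - u = -55/176 - 1*1/853 = -55*1/176 - 1/853 = -5/16 - 1/853 = -4281/13648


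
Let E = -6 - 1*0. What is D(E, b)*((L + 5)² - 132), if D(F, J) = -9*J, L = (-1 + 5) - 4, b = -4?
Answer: -3852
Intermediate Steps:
E = -6 (E = -6 + 0 = -6)
L = 0 (L = 4 - 4 = 0)
D(E, b)*((L + 5)² - 132) = (-9*(-4))*((0 + 5)² - 132) = 36*(5² - 132) = 36*(25 - 132) = 36*(-107) = -3852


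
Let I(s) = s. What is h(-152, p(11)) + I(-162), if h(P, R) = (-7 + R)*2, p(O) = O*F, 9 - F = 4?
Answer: -66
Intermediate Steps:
F = 5 (F = 9 - 1*4 = 9 - 4 = 5)
p(O) = 5*O (p(O) = O*5 = 5*O)
h(P, R) = -14 + 2*R
h(-152, p(11)) + I(-162) = (-14 + 2*(5*11)) - 162 = (-14 + 2*55) - 162 = (-14 + 110) - 162 = 96 - 162 = -66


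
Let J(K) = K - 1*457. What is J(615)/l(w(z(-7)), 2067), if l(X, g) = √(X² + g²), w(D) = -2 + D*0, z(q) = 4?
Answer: 158*√4272493/4272493 ≈ 0.076439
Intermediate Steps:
w(D) = -2 (w(D) = -2 + 0 = -2)
J(K) = -457 + K (J(K) = K - 457 = -457 + K)
J(615)/l(w(z(-7)), 2067) = (-457 + 615)/(√((-2)² + 2067²)) = 158/(√(4 + 4272489)) = 158/(√4272493) = 158*(√4272493/4272493) = 158*√4272493/4272493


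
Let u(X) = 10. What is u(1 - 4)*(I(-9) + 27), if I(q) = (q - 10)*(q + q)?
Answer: 3690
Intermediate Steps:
I(q) = 2*q*(-10 + q) (I(q) = (-10 + q)*(2*q) = 2*q*(-10 + q))
u(1 - 4)*(I(-9) + 27) = 10*(2*(-9)*(-10 - 9) + 27) = 10*(2*(-9)*(-19) + 27) = 10*(342 + 27) = 10*369 = 3690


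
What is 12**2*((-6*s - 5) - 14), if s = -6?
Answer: 2448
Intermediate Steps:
12**2*((-6*s - 5) - 14) = 12**2*((-6*(-6) - 5) - 14) = 144*((36 - 5) - 14) = 144*(31 - 14) = 144*17 = 2448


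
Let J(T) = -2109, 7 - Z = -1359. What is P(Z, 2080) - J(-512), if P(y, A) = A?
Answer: 4189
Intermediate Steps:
Z = 1366 (Z = 7 - 1*(-1359) = 7 + 1359 = 1366)
P(Z, 2080) - J(-512) = 2080 - 1*(-2109) = 2080 + 2109 = 4189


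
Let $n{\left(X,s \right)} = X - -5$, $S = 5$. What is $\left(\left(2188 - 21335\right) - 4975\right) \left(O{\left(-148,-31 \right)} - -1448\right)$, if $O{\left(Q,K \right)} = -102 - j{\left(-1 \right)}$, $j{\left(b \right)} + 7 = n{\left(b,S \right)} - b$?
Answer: $-32516456$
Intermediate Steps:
$n{\left(X,s \right)} = 5 + X$ ($n{\left(X,s \right)} = X + 5 = 5 + X$)
$j{\left(b \right)} = -2$ ($j{\left(b \right)} = -7 + \left(\left(5 + b\right) - b\right) = -7 + 5 = -2$)
$O{\left(Q,K \right)} = -100$ ($O{\left(Q,K \right)} = -102 - -2 = -102 + 2 = -100$)
$\left(\left(2188 - 21335\right) - 4975\right) \left(O{\left(-148,-31 \right)} - -1448\right) = \left(\left(2188 - 21335\right) - 4975\right) \left(-100 - -1448\right) = \left(\left(2188 - 21335\right) - 4975\right) \left(-100 + 1448\right) = \left(-19147 - 4975\right) 1348 = \left(-24122\right) 1348 = -32516456$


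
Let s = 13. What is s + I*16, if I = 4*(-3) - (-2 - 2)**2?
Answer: -435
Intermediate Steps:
I = -28 (I = -12 - 1*(-4)**2 = -12 - 1*16 = -12 - 16 = -28)
s + I*16 = 13 - 28*16 = 13 - 448 = -435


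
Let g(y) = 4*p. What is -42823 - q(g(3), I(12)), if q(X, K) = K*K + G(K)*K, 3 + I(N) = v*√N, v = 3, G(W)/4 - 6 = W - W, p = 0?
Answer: -42868 - 108*√3 ≈ -43055.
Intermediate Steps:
G(W) = 24 (G(W) = 24 + 4*(W - W) = 24 + 4*0 = 24 + 0 = 24)
g(y) = 0 (g(y) = 4*0 = 0)
I(N) = -3 + 3*√N
q(X, K) = K² + 24*K (q(X, K) = K*K + 24*K = K² + 24*K)
-42823 - q(g(3), I(12)) = -42823 - (-3 + 3*√12)*(24 + (-3 + 3*√12)) = -42823 - (-3 + 3*(2*√3))*(24 + (-3 + 3*(2*√3))) = -42823 - (-3 + 6*√3)*(24 + (-3 + 6*√3)) = -42823 - (-3 + 6*√3)*(21 + 6*√3)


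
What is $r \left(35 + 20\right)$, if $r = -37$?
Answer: $-2035$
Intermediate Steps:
$r \left(35 + 20\right) = - 37 \left(35 + 20\right) = \left(-37\right) 55 = -2035$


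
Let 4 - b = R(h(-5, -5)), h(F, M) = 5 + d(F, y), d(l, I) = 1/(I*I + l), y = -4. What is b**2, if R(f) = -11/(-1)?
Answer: 49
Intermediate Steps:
d(l, I) = 1/(l + I**2) (d(l, I) = 1/(I**2 + l) = 1/(l + I**2))
h(F, M) = 5 + 1/(16 + F) (h(F, M) = 5 + 1/(F + (-4)**2) = 5 + 1/(F + 16) = 5 + 1/(16 + F))
R(f) = 11 (R(f) = -11*(-1) = 11)
b = -7 (b = 4 - 1*11 = 4 - 11 = -7)
b**2 = (-7)**2 = 49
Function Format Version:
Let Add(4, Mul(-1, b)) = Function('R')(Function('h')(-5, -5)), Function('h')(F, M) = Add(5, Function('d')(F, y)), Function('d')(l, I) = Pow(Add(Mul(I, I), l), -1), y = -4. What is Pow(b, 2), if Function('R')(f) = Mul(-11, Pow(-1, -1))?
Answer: 49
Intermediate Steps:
Function('d')(l, I) = Pow(Add(l, Pow(I, 2)), -1) (Function('d')(l, I) = Pow(Add(Pow(I, 2), l), -1) = Pow(Add(l, Pow(I, 2)), -1))
Function('h')(F, M) = Add(5, Pow(Add(16, F), -1)) (Function('h')(F, M) = Add(5, Pow(Add(F, Pow(-4, 2)), -1)) = Add(5, Pow(Add(F, 16), -1)) = Add(5, Pow(Add(16, F), -1)))
Function('R')(f) = 11 (Function('R')(f) = Mul(-11, -1) = 11)
b = -7 (b = Add(4, Mul(-1, 11)) = Add(4, -11) = -7)
Pow(b, 2) = Pow(-7, 2) = 49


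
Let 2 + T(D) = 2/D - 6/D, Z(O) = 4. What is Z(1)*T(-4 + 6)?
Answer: -16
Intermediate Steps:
T(D) = -2 - 4/D (T(D) = -2 + (2/D - 6/D) = -2 - 4/D)
Z(1)*T(-4 + 6) = 4*(-2 - 4/(-4 + 6)) = 4*(-2 - 4/2) = 4*(-2 - 4*½) = 4*(-2 - 2) = 4*(-4) = -16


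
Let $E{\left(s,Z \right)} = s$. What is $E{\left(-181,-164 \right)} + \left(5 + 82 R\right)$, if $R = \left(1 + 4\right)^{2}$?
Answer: $1874$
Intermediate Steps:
$R = 25$ ($R = 5^{2} = 25$)
$E{\left(-181,-164 \right)} + \left(5 + 82 R\right) = -181 + \left(5 + 82 \cdot 25\right) = -181 + \left(5 + 2050\right) = -181 + 2055 = 1874$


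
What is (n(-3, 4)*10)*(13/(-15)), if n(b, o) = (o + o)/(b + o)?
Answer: -208/3 ≈ -69.333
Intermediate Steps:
n(b, o) = 2*o/(b + o) (n(b, o) = (2*o)/(b + o) = 2*o/(b + o))
(n(-3, 4)*10)*(13/(-15)) = ((2*4/(-3 + 4))*10)*(13/(-15)) = ((2*4/1)*10)*(13*(-1/15)) = ((2*4*1)*10)*(-13/15) = (8*10)*(-13/15) = 80*(-13/15) = -208/3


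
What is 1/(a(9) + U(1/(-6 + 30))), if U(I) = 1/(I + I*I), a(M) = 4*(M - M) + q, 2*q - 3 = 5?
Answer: 25/676 ≈ 0.036982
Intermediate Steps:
q = 4 (q = 3/2 + (½)*5 = 3/2 + 5/2 = 4)
a(M) = 4 (a(M) = 4*(M - M) + 4 = 4*0 + 4 = 0 + 4 = 4)
U(I) = 1/(I + I²)
1/(a(9) + U(1/(-6 + 30))) = 1/(4 + 1/((1/(-6 + 30))*(1 + 1/(-6 + 30)))) = 1/(4 + 1/((1/24)*(1 + 1/24))) = 1/(4 + 24/(25/24)) = 1/(4 + 24*(24/25)) = 1/(4 + 576/25) = 1/(676/25) = 25/676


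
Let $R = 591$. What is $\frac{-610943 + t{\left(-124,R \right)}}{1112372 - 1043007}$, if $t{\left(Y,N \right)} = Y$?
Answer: $- \frac{611067}{69365} \approx -8.8094$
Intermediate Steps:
$\frac{-610943 + t{\left(-124,R \right)}}{1112372 - 1043007} = \frac{-610943 - 124}{1112372 - 1043007} = - \frac{611067}{69365}$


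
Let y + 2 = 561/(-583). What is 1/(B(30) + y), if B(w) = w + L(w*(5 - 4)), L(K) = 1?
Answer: 53/1486 ≈ 0.035666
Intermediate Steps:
y = -157/53 (y = -2 + 561/(-583) = -2 + 561*(-1/583) = -2 - 51/53 = -157/53 ≈ -2.9623)
B(w) = 1 + w (B(w) = w + 1 = 1 + w)
1/(B(30) + y) = 1/((1 + 30) - 157/53) = 1/(31 - 157/53) = 1/(1486/53) = 53/1486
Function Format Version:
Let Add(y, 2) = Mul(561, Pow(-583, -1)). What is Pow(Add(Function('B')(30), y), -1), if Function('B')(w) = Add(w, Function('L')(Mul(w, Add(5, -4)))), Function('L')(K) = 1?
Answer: Rational(53, 1486) ≈ 0.035666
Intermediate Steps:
y = Rational(-157, 53) (y = Add(-2, Mul(561, Pow(-583, -1))) = Add(-2, Mul(561, Rational(-1, 583))) = Add(-2, Rational(-51, 53)) = Rational(-157, 53) ≈ -2.9623)
Function('B')(w) = Add(1, w) (Function('B')(w) = Add(w, 1) = Add(1, w))
Pow(Add(Function('B')(30), y), -1) = Pow(Add(Add(1, 30), Rational(-157, 53)), -1) = Pow(Add(31, Rational(-157, 53)), -1) = Pow(Rational(1486, 53), -1) = Rational(53, 1486)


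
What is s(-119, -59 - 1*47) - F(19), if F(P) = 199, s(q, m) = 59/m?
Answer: -21153/106 ≈ -199.56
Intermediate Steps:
s(-119, -59 - 1*47) - F(19) = 59/(-59 - 1*47) - 1*199 = 59/(-59 - 47) - 199 = 59/(-106) - 199 = 59*(-1/106) - 199 = -59/106 - 199 = -21153/106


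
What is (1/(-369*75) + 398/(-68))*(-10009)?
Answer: 55123156231/940950 ≈ 58582.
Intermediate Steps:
(1/(-369*75) + 398/(-68))*(-10009) = (-1/369*1/75 + 398*(-1/68))*(-10009) = (-1/27675 - 199/34)*(-10009) = -5507359/940950*(-10009) = 55123156231/940950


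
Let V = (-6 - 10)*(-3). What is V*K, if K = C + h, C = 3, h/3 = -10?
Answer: -1296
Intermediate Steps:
h = -30 (h = 3*(-10) = -30)
K = -27 (K = 3 - 30 = -27)
V = 48 (V = -16*(-3) = 48)
V*K = 48*(-27) = -1296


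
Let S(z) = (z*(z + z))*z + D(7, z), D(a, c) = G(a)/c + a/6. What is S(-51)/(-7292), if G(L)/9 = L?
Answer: 27060811/743784 ≈ 36.383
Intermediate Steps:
G(L) = 9*L
D(a, c) = a/6 + 9*a/c (D(a, c) = (9*a)/c + a/6 = 9*a/c + a*(⅙) = 9*a/c + a/6 = a/6 + 9*a/c)
S(z) = 2*z³ + 7*(54 + z)/(6*z) (S(z) = (z*(z + z))*z + (⅙)*7*(54 + z)/z = (z*(2*z))*z + 7*(54 + z)/(6*z) = (2*z²)*z + 7*(54 + z)/(6*z) = 2*z³ + 7*(54 + z)/(6*z))
S(-51)/(-7292) = (7/6 + 2*(-51)³ + 63/(-51))/(-7292) = (7/6 + 2*(-132651) + 63*(-1/51))*(-1/7292) = (7/6 - 265302 - 21/17)*(-1/7292) = -27060811/102*(-1/7292) = 27060811/743784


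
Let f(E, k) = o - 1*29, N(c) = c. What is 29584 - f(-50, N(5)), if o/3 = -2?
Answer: 29619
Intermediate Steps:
o = -6 (o = 3*(-2) = -6)
f(E, k) = -35 (f(E, k) = -6 - 1*29 = -6 - 29 = -35)
29584 - f(-50, N(5)) = 29584 - 1*(-35) = 29584 + 35 = 29619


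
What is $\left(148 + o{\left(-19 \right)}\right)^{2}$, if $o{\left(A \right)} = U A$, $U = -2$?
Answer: $34596$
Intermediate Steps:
$o{\left(A \right)} = - 2 A$
$\left(148 + o{\left(-19 \right)}\right)^{2} = \left(148 - -38\right)^{2} = \left(148 + 38\right)^{2} = 186^{2} = 34596$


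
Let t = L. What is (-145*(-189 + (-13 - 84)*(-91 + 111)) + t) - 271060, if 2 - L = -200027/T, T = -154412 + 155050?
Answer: 24218813/638 ≈ 37961.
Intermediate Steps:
T = 638
L = 201303/638 (L = 2 - (-200027)/638 = 2 - 1*(-200027/638) = 2 + 200027/638 = 201303/638 ≈ 315.52)
t = 201303/638 ≈ 315.52
(-145*(-189 + (-13 - 84)*(-91 + 111)) + t) - 271060 = (-145*(-189 + (-13 - 84)*(-91 + 111)) + 201303/638) - 271060 = (-145*(-189 - 97*20) + 201303/638) - 271060 = (-145*(-189 - 1940) + 201303/638) - 271060 = (-145*(-2129) + 201303/638) - 271060 = (308705 + 201303/638) - 271060 = 197155093/638 - 271060 = 24218813/638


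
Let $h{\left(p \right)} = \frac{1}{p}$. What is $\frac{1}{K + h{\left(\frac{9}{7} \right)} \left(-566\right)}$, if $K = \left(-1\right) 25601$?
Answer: $- \frac{9}{234371} \approx -3.8401 \cdot 10^{-5}$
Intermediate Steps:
$K = -25601$
$\frac{1}{K + h{\left(\frac{9}{7} \right)} \left(-566\right)} = \frac{1}{-25601 + \frac{1}{9 \cdot \frac{1}{7}} \left(-566\right)} = \frac{1}{-25601 + \frac{1}{\frac{9}{7}} \left(-566\right)} = \frac{1}{-25601 + \frac{7}{9} \left(-566\right)} = \frac{1}{-25601 - \frac{3962}{9}} = \frac{1}{- \frac{234371}{9}} = - \frac{9}{234371}$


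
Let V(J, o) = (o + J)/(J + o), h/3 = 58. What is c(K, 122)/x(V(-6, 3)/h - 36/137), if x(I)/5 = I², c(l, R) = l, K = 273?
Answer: 155132316612/187700645 ≈ 826.49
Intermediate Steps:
h = 174 (h = 3*58 = 174)
V(J, o) = 1 (V(J, o) = (J + o)/(J + o) = 1)
x(I) = 5*I²
c(K, 122)/x(V(-6, 3)/h - 36/137) = 273/((5*(1/174 - 36/137)²)) = 273/((5*(-6127/23838)²)) = 273/((5*(37540129/568250244))) = 273/(187700645/568250244) = 273*(568250244/187700645) = 155132316612/187700645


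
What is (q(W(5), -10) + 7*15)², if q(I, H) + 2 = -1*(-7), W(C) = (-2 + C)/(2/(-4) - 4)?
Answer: 12100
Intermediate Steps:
W(C) = 4/9 - 2*C/9 (W(C) = (-2 + C)/(2*(-¼) - 4) = (-2 + C)/(-½ - 4) = (-2 + C)/(-9/2) = (-2 + C)*(-2/9) = 4/9 - 2*C/9)
q(I, H) = 5 (q(I, H) = -2 - 1*(-7) = -2 + 7 = 5)
(q(W(5), -10) + 7*15)² = (5 + 7*15)² = (5 + 105)² = 110² = 12100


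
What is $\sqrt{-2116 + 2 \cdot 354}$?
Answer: $8 i \sqrt{22} \approx 37.523 i$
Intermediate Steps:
$\sqrt{-2116 + 2 \cdot 354} = \sqrt{-2116 + 708} = \sqrt{-1408} = 8 i \sqrt{22}$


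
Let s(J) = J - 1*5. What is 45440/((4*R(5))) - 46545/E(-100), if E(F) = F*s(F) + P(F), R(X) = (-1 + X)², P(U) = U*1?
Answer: 1467491/2080 ≈ 705.52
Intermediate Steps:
P(U) = U
s(J) = -5 + J (s(J) = J - 5 = -5 + J)
E(F) = F + F*(-5 + F) (E(F) = F*(-5 + F) + F = F + F*(-5 + F))
45440/((4*R(5))) - 46545/E(-100) = 45440/((4*(-1 + 5)²)) - 46545*(-1/(100*(-4 - 100))) = 45440/((4*4²)) - 46545/((-100*(-104))) = 45440/((4*16)) - 46545/10400 = 45440/64 - 46545*1/10400 = 45440*(1/64) - 9309/2080 = 710 - 9309/2080 = 1467491/2080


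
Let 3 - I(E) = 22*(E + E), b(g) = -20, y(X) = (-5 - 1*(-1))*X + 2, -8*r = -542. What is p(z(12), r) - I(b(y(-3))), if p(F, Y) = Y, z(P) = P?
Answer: -3261/4 ≈ -815.25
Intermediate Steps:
r = 271/4 (r = -1/8*(-542) = 271/4 ≈ 67.750)
y(X) = 2 - 4*X (y(X) = (-5 + 1)*X + 2 = -4*X + 2 = 2 - 4*X)
I(E) = 3 - 44*E (I(E) = 3 - 22*(E + E) = 3 - 22*2*E = 3 - 44*E)
p(z(12), r) - I(b(y(-3))) = 271/4 - (3 - 44*(-20)) = 271/4 - (3 + 880) = 271/4 - 1*883 = 271/4 - 883 = -3261/4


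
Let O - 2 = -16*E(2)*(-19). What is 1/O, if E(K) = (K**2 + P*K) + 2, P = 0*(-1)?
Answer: 1/1826 ≈ 0.00054764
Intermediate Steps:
P = 0
E(K) = 2 + K**2 (E(K) = (K**2 + 0*K) + 2 = (K**2 + 0) + 2 = K**2 + 2 = 2 + K**2)
O = 1826 (O = 2 - 16*(2 + 2**2)*(-19) = 2 - 16*(2 + 4)*(-19) = 2 - 16*6*(-19) = 2 - 96*(-19) = 2 + 1824 = 1826)
1/O = 1/1826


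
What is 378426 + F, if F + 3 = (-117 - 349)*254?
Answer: 260059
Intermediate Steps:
F = -118367 (F = -3 + (-117 - 349)*254 = -3 - 466*254 = -3 - 118364 = -118367)
378426 + F = 378426 - 118367 = 260059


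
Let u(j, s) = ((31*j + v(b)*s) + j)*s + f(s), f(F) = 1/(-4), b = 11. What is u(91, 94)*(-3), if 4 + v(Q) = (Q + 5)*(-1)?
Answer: -1164093/4 ≈ -2.9102e+5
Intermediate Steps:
v(Q) = -9 - Q (v(Q) = -4 + (Q + 5)*(-1) = -4 + (5 + Q)*(-1) = -4 + (-5 - Q) = -9 - Q)
f(F) = -1/4
u(j, s) = -1/4 + s*(-20*s + 32*j) (u(j, s) = ((31*j + (-9 - 1*11)*s) + j)*s - 1/4 = ((31*j + (-9 - 11)*s) + j)*s - 1/4 = ((31*j - 20*s) + j)*s - 1/4 = ((-20*s + 31*j) + j)*s - 1/4 = (-20*s + 32*j)*s - 1/4 = s*(-20*s + 32*j) - 1/4 = -1/4 + s*(-20*s + 32*j))
u(91, 94)*(-3) = (-1/4 - 20*94**2 + 32*91*94)*(-3) = (-1/4 - 20*8836 + 273728)*(-3) = (-1/4 - 176720 + 273728)*(-3) = (388031/4)*(-3) = -1164093/4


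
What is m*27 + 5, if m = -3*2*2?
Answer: -319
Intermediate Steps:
m = -12 (m = -6*2 = -12)
m*27 + 5 = -12*27 + 5 = -324 + 5 = -319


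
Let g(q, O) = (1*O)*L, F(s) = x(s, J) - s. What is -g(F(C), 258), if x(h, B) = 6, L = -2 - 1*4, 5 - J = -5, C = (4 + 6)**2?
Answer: 1548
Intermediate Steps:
C = 100 (C = 10**2 = 100)
J = 10 (J = 5 - 1*(-5) = 5 + 5 = 10)
L = -6 (L = -2 - 4 = -6)
F(s) = 6 - s
g(q, O) = -6*O (g(q, O) = (1*O)*(-6) = O*(-6) = -6*O)
-g(F(C), 258) = -(-6)*258 = -1*(-1548) = 1548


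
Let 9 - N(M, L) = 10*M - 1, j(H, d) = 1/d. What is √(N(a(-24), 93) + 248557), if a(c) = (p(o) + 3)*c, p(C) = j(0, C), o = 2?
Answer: 17*√863 ≈ 499.41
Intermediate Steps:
p(C) = 1/C
a(c) = 7*c/2 (a(c) = (1/2 + 3)*c = (½ + 3)*c = 7*c/2)
N(M, L) = 10 - 10*M (N(M, L) = 9 - (10*M - 1) = 9 - (-1 + 10*M) = 9 + (1 - 10*M) = 10 - 10*M)
√(N(a(-24), 93) + 248557) = √((10 - 35*(-24)) + 248557) = √((10 - 10*(-84)) + 248557) = √((10 + 840) + 248557) = √(850 + 248557) = √249407 = 17*√863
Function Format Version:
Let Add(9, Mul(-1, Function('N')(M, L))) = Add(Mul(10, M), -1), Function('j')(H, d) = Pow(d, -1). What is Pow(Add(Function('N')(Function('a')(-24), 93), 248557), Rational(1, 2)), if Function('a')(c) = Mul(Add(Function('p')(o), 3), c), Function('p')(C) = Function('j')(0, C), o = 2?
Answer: Mul(17, Pow(863, Rational(1, 2))) ≈ 499.41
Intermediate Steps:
Function('p')(C) = Pow(C, -1)
Function('a')(c) = Mul(Rational(7, 2), c) (Function('a')(c) = Mul(Add(Pow(2, -1), 3), c) = Mul(Add(Rational(1, 2), 3), c) = Mul(Rational(7, 2), c))
Function('N')(M, L) = Add(10, Mul(-10, M)) (Function('N')(M, L) = Add(9, Mul(-1, Add(Mul(10, M), -1))) = Add(9, Mul(-1, Add(-1, Mul(10, M)))) = Add(9, Add(1, Mul(-10, M))) = Add(10, Mul(-10, M)))
Pow(Add(Function('N')(Function('a')(-24), 93), 248557), Rational(1, 2)) = Pow(Add(Add(10, Mul(-10, Mul(Rational(7, 2), -24))), 248557), Rational(1, 2)) = Pow(Add(Add(10, Mul(-10, -84)), 248557), Rational(1, 2)) = Pow(Add(Add(10, 840), 248557), Rational(1, 2)) = Pow(Add(850, 248557), Rational(1, 2)) = Pow(249407, Rational(1, 2)) = Mul(17, Pow(863, Rational(1, 2)))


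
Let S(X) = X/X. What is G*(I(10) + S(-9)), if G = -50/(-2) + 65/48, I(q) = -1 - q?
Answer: -6325/24 ≈ -263.54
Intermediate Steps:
G = 1265/48 (G = -50*(-½) + 65*(1/48) = 25 + 65/48 = 1265/48 ≈ 26.354)
S(X) = 1
G*(I(10) + S(-9)) = 1265*((-1 - 1*10) + 1)/48 = 1265*((-1 - 10) + 1)/48 = 1265*(-11 + 1)/48 = (1265/48)*(-10) = -6325/24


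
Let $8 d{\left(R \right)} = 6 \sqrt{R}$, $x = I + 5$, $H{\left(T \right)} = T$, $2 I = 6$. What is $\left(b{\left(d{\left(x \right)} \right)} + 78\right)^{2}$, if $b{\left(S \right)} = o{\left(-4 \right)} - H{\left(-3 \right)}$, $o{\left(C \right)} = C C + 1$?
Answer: $9604$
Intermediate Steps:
$I = 3$ ($I = \frac{1}{2} \cdot 6 = 3$)
$x = 8$ ($x = 3 + 5 = 8$)
$d{\left(R \right)} = \frac{3 \sqrt{R}}{4}$ ($d{\left(R \right)} = \frac{6 \sqrt{R}}{8} = \frac{3 \sqrt{R}}{4}$)
$o{\left(C \right)} = 1 + C^{2}$ ($o{\left(C \right)} = C^{2} + 1 = 1 + C^{2}$)
$b{\left(S \right)} = 20$ ($b{\left(S \right)} = \left(1 + \left(-4\right)^{2}\right) - -3 = \left(1 + 16\right) + 3 = 17 + 3 = 20$)
$\left(b{\left(d{\left(x \right)} \right)} + 78\right)^{2} = \left(20 + 78\right)^{2} = 98^{2} = 9604$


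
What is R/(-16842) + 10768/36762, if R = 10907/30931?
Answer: 311615550089/1063932926518 ≈ 0.29289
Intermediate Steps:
R = 10907/30931 (R = 10907*(1/30931) = 10907/30931 ≈ 0.35262)
R/(-16842) + 10768/36762 = (10907/30931)/(-16842) + 10768/36762 = (10907/30931)*(-1/16842) + 10768*(1/36762) = -10907/520939902 + 5384/18381 = 311615550089/1063932926518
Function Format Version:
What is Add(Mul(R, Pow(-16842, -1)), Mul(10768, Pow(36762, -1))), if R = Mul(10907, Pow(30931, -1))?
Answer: Rational(311615550089, 1063932926518) ≈ 0.29289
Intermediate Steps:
R = Rational(10907, 30931) (R = Mul(10907, Rational(1, 30931)) = Rational(10907, 30931) ≈ 0.35262)
Add(Mul(R, Pow(-16842, -1)), Mul(10768, Pow(36762, -1))) = Add(Mul(Rational(10907, 30931), Pow(-16842, -1)), Mul(10768, Pow(36762, -1))) = Add(Mul(Rational(10907, 30931), Rational(-1, 16842)), Mul(10768, Rational(1, 36762))) = Add(Rational(-10907, 520939902), Rational(5384, 18381)) = Rational(311615550089, 1063932926518)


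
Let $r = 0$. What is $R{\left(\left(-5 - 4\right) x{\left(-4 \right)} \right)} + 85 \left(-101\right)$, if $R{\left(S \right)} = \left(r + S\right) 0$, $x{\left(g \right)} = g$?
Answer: $-8585$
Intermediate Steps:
$R{\left(S \right)} = 0$ ($R{\left(S \right)} = \left(0 + S\right) 0 = S 0 = 0$)
$R{\left(\left(-5 - 4\right) x{\left(-4 \right)} \right)} + 85 \left(-101\right) = 0 + 85 \left(-101\right) = 0 - 8585 = -8585$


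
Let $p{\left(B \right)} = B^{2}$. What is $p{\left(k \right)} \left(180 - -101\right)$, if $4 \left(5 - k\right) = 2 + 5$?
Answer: $\frac{47489}{16} \approx 2968.1$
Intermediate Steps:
$k = \frac{13}{4}$ ($k = 5 - \frac{2 + 5}{4} = 5 - \frac{7}{4} = \frac{13}{4} \approx 3.25$)
$p{\left(k \right)} \left(180 - -101\right) = \left(\frac{13}{4}\right)^{2} \left(180 - -101\right) = \frac{169 \left(180 + 101\right)}{16} = \frac{169}{16} \cdot 281 = \frac{47489}{16}$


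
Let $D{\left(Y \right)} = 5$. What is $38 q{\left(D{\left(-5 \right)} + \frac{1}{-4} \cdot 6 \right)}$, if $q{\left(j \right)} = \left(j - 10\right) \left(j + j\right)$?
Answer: $-1729$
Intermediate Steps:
$q{\left(j \right)} = 2 j \left(-10 + j\right)$ ($q{\left(j \right)} = \left(-10 + j\right) 2 j = 2 j \left(-10 + j\right)$)
$38 q{\left(D{\left(-5 \right)} + \frac{1}{-4} \cdot 6 \right)} = 38 \cdot 2 \left(5 + \frac{1}{-4} \cdot 6\right) \left(-10 + \left(5 + \frac{1}{-4} \cdot 6\right)\right) = 38 \cdot 2 \left(5 - \frac{3}{2}\right) \left(-10 + \left(5 - \frac{3}{2}\right)\right) = 38 \cdot 2 \cdot \frac{7}{2} \left(-10 + \frac{7}{2}\right) = 38 \cdot 2 \cdot \frac{7}{2} \left(- \frac{13}{2}\right) = 38 \left(- \frac{91}{2}\right) = -1729$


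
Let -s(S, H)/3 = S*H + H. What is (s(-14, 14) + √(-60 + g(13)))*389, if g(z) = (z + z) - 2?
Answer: 212394 + 2334*I ≈ 2.1239e+5 + 2334.0*I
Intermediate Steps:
s(S, H) = -3*H - 3*H*S (s(S, H) = -3*(S*H + H) = -3*(H*S + H) = -3*(H + H*S) = -3*H - 3*H*S)
g(z) = -2 + 2*z (g(z) = 2*z - 2 = -2 + 2*z)
(s(-14, 14) + √(-60 + g(13)))*389 = (-3*14*(1 - 14) + √(-60 + (-2 + 2*13)))*389 = (-3*14*(-13) + √(-60 + (-2 + 26)))*389 = (546 + √(-60 + 24))*389 = (546 + √(-36))*389 = (546 + 6*I)*389 = 212394 + 2334*I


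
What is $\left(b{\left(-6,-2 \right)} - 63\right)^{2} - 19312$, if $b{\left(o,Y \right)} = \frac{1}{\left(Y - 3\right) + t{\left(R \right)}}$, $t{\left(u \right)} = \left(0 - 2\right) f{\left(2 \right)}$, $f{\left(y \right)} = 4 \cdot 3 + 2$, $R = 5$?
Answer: $- \frac{16704368}{1089} \approx -15339.0$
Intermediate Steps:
$f{\left(y \right)} = 14$ ($f{\left(y \right)} = 12 + 2 = 14$)
$t{\left(u \right)} = -28$ ($t{\left(u \right)} = \left(0 - 2\right) 14 = \left(-2\right) 14 = -28$)
$b{\left(o,Y \right)} = \frac{1}{-31 + Y}$ ($b{\left(o,Y \right)} = \frac{1}{\left(Y - 3\right) - 28} = \frac{1}{\left(-3 + Y\right) - 28} = \frac{1}{-31 + Y}$)
$\left(b{\left(-6,-2 \right)} - 63\right)^{2} - 19312 = \left(\frac{1}{-31 - 2} - 63\right)^{2} - 19312 = \left(\frac{1}{-33} - 63\right)^{2} - 19312 = \left(- \frac{1}{33} - 63\right)^{2} - 19312 = \left(- \frac{2080}{33}\right)^{2} - 19312 = \frac{4326400}{1089} - 19312 = - \frac{16704368}{1089}$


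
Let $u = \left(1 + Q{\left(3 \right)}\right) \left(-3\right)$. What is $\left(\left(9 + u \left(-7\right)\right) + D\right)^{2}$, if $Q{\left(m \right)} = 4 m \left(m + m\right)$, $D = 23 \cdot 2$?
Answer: $2521744$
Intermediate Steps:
$D = 46$
$Q{\left(m \right)} = 8 m^{2}$ ($Q{\left(m \right)} = 4 m 2 m = 8 m^{2}$)
$u = -219$ ($u = \left(1 + 8 \cdot 3^{2}\right) \left(-3\right) = \left(1 + 8 \cdot 9\right) \left(-3\right) = \left(1 + 72\right) \left(-3\right) = 73 \left(-3\right) = -219$)
$\left(\left(9 + u \left(-7\right)\right) + D\right)^{2} = \left(\left(9 - -1533\right) + 46\right)^{2} = \left(\left(9 + 1533\right) + 46\right)^{2} = \left(1542 + 46\right)^{2} = 1588^{2} = 2521744$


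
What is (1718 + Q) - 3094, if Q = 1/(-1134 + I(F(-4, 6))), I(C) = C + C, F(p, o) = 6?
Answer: -1543873/1122 ≈ -1376.0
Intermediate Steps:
I(C) = 2*C
Q = -1/1122 (Q = 1/(-1134 + 2*6) = 1/(-1134 + 12) = 1/(-1122) = -1/1122 ≈ -0.00089127)
(1718 + Q) - 3094 = (1718 - 1/1122) - 3094 = 1927595/1122 - 3094 = -1543873/1122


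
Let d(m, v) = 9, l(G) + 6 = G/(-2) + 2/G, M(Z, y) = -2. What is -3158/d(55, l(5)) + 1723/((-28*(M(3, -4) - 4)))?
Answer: -171679/504 ≈ -340.63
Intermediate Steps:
l(G) = -6 + 2/G - G/2 (l(G) = -6 + (G/(-2) + 2/G) = -6 + (G*(-½) + 2/G) = -6 + (-G/2 + 2/G) = -6 + (2/G - G/2) = -6 + 2/G - G/2)
-3158/d(55, l(5)) + 1723/((-28*(M(3, -4) - 4))) = -3158/9 + 1723/((-28*(-2 - 4))) = -3158*⅑ + 1723/((-28*(-6))) = -3158/9 + 1723/168 = -171679/504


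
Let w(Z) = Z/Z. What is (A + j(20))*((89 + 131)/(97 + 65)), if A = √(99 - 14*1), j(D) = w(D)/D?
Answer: 11/162 + 110*√85/81 ≈ 12.588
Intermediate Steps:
w(Z) = 1
j(D) = 1/D
A = √85 (A = √(99 - 14) = √85 ≈ 9.2195)
(A + j(20))*((89 + 131)/(97 + 65)) = (√85 + 1/20)*((89 + 131)/(97 + 65)) = (√85 + 1/20)*(220/162) = (1/20 + √85)*(220*(1/162)) = (1/20 + √85)*(110/81) = 11/162 + 110*√85/81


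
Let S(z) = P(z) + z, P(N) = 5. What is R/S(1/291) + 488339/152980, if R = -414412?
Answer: -288245977759/3480295 ≈ -82822.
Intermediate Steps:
S(z) = 5 + z
R/S(1/291) + 488339/152980 = -414412/(5 + 1/291) + 488339/152980 = -414412/(5 + 1/291) + 488339*(1/152980) = -414412/1456/291 + 488339/152980 = -414412*291/1456 + 488339/152980 = -30148473/364 + 488339/152980 = -288245977759/3480295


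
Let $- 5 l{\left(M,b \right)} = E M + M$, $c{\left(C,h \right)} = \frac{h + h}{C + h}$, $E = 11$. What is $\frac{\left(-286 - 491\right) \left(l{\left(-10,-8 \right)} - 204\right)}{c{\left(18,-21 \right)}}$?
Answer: $9990$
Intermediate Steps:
$c{\left(C,h \right)} = \frac{2 h}{C + h}$
$l{\left(M,b \right)} = - \frac{12 M}{5}$ ($l{\left(M,b \right)} = - \frac{11 M + M}{5} = - \frac{12 M}{5}$)
$\frac{\left(-286 - 491\right) \left(l{\left(-10,-8 \right)} - 204\right)}{c{\left(18,-21 \right)}} = \frac{\left(-286 - 491\right) \left(\left(- \frac{12}{5}\right) \left(-10\right) - 204\right)}{2 \left(-21\right) \frac{1}{18 - 21}} = \frac{\left(-777\right) \left(24 - 204\right)}{2 \left(-21\right) \frac{1}{-3}} = \frac{\left(-777\right) \left(-180\right)}{2 \left(-21\right) \left(- \frac{1}{3}\right)} = \frac{139860}{14} = 139860 \cdot \frac{1}{14} = 9990$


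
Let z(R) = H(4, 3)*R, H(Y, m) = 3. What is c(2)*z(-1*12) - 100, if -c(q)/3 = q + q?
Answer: 332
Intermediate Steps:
c(q) = -6*q (c(q) = -3*(q + q) = -6*q)
z(R) = 3*R
c(2)*z(-1*12) - 100 = (-6*2)*(3*(-1*12)) - 100 = -36*(-12) - 100 = -12*(-36) - 100 = 432 - 100 = 332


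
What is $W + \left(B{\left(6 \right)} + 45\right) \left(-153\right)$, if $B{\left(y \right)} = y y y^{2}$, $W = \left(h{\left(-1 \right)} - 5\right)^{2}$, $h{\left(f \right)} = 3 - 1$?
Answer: $-205164$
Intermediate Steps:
$h{\left(f \right)} = 2$
$W = 9$ ($W = \left(2 - 5\right)^{2} = \left(-3\right)^{2} = 9$)
$B{\left(y \right)} = y^{4}$ ($B{\left(y \right)} = y^{2} y^{2} = y^{4}$)
$W + \left(B{\left(6 \right)} + 45\right) \left(-153\right) = 9 + \left(6^{4} + 45\right) \left(-153\right) = 9 + \left(1296 + 45\right) \left(-153\right) = 9 + 1341 \left(-153\right) = 9 - 205173 = -205164$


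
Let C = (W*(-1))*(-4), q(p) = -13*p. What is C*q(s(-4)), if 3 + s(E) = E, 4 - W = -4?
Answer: 2912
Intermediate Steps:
W = 8 (W = 4 - 1*(-4) = 4 + 4 = 8)
s(E) = -3 + E
C = 32 (C = (8*(-1))*(-4) = -8*(-4) = 32)
C*q(s(-4)) = 32*(-13*(-3 - 4)) = 32*(-13*(-7)) = 32*91 = 2912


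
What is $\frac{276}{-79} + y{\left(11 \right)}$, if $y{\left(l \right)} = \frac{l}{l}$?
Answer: $- \frac{197}{79} \approx -2.4937$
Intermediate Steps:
$y{\left(l \right)} = 1$
$\frac{276}{-79} + y{\left(11 \right)} = \frac{276}{-79} + 1 = 276 \left(- \frac{1}{79}\right) + 1 = - \frac{276}{79} + 1 = - \frac{197}{79}$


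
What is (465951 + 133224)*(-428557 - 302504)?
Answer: -438033474675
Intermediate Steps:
(465951 + 133224)*(-428557 - 302504) = 599175*(-731061) = -438033474675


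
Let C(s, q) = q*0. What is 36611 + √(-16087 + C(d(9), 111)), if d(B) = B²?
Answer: 36611 + I*√16087 ≈ 36611.0 + 126.83*I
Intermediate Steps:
C(s, q) = 0
36611 + √(-16087 + C(d(9), 111)) = 36611 + √(-16087 + 0) = 36611 + √(-16087) = 36611 + I*√16087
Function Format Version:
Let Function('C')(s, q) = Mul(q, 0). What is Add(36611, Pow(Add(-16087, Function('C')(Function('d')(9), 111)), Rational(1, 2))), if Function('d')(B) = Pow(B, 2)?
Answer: Add(36611, Mul(I, Pow(16087, Rational(1, 2)))) ≈ Add(36611., Mul(126.83, I))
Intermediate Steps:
Function('C')(s, q) = 0
Add(36611, Pow(Add(-16087, Function('C')(Function('d')(9), 111)), Rational(1, 2))) = Add(36611, Pow(Add(-16087, 0), Rational(1, 2))) = Add(36611, Pow(-16087, Rational(1, 2))) = Add(36611, Mul(I, Pow(16087, Rational(1, 2))))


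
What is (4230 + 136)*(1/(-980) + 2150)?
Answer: 4599578817/490 ≈ 9.3869e+6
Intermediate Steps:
(4230 + 136)*(1/(-980) + 2150) = 4366*(-1/980 + 2150) = 4366*(2106999/980) = 4599578817/490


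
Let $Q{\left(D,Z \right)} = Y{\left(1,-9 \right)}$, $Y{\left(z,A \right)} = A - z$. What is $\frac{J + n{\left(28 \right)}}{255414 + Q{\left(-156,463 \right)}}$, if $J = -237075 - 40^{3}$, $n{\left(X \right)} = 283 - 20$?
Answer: $- \frac{75203}{63851} \approx -1.1778$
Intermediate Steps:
$Q{\left(D,Z \right)} = -10$ ($Q{\left(D,Z \right)} = -9 - 1 = -10$)
$n{\left(X \right)} = 263$
$J = -301075$ ($J = -237075 - 64000 = -301075$)
$\frac{J + n{\left(28 \right)}}{255414 + Q{\left(-156,463 \right)}} = \frac{-301075 + 263}{255414 - 10} = - \frac{300812}{255404} = \left(-300812\right) \frac{1}{255404} = - \frac{75203}{63851}$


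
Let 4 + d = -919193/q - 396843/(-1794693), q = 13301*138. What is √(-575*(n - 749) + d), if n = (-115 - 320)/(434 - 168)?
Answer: √2301444060960570202796884661583834/73022036262987 ≈ 656.97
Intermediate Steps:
n = -435/266 ≈ -1.6353
q = 1835538
d = -4699385878517/1098075733278 (d = -4 + (-919193/1835538 - 396843/(-1794693)) = -4 + (-919193*1/1835538 - 396843*(-1/1794693)) = -4 + (-919193/1835538 + 132281/598231) = -4 - 307082945405/1098075733278 = -4699385878517/1098075733278 ≈ -4.2797)
√(-575*(n - 749) + d) = √(-575*(-435/266 - 749) - 4699385878517/1098075733278) = √(-575*(-199669/266) - 4699385878517/1098075733278) = √(114809675/266 - 4699385878517/1098075733278) = √(31517117006597544782/73022036262987) = √2301444060960570202796884661583834/73022036262987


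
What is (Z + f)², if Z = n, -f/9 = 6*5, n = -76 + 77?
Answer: 72361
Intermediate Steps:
n = 1
f = -270 (f = -54*5 = -9*30 = -270)
Z = 1
(Z + f)² = (1 - 270)² = (-269)² = 72361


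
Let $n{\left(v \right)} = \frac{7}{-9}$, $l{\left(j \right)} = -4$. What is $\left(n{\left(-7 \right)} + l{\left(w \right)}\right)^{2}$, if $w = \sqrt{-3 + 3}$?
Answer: $\frac{1849}{81} \approx 22.827$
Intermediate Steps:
$w = 0$ ($w = \sqrt{0} = 0$)
$n{\left(v \right)} = - \frac{7}{9}$ ($n{\left(v \right)} = 7 \left(- \frac{1}{9}\right) = - \frac{7}{9}$)
$\left(n{\left(-7 \right)} + l{\left(w \right)}\right)^{2} = \left(- \frac{7}{9} - 4\right)^{2} = \left(- \frac{43}{9}\right)^{2} = \frac{1849}{81}$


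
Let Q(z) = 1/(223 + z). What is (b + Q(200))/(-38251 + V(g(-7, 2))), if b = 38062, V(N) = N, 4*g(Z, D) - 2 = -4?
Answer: -32200454/32360769 ≈ -0.99505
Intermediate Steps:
g(Z, D) = -½ (g(Z, D) = ½ + (¼)*(-4) = ½ - 1 = -½)
(b + Q(200))/(-38251 + V(g(-7, 2))) = (38062 + 1/(223 + 200))/(-38251 - ½) = (38062 + 1/423)/(-76503/2) = (38062 + 1/423)*(-2/76503) = (16100227/423)*(-2/76503) = -32200454/32360769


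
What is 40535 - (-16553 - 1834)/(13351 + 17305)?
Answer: 1242659347/30656 ≈ 40536.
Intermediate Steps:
40535 - (-16553 - 1834)/(13351 + 17305) = 40535 - (-18387)/30656 = 40535 - 1*(-18387/30656) = 40535 + 18387/30656 = 1242659347/30656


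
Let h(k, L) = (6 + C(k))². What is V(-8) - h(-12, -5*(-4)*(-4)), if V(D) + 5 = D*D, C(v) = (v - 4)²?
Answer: -68585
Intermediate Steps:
C(v) = (-4 + v)²
V(D) = -5 + D² (V(D) = -5 + D*D = -5 + D²)
h(k, L) = (6 + (-4 + k)²)²
V(-8) - h(-12, -5*(-4)*(-4)) = (-5 + (-8)²) - (6 + (-4 - 12)²)² = (-5 + 64) - (6 + (-16)²)² = 59 - (6 + 256)² = 59 - 1*262² = 59 - 1*68644 = 59 - 68644 = -68585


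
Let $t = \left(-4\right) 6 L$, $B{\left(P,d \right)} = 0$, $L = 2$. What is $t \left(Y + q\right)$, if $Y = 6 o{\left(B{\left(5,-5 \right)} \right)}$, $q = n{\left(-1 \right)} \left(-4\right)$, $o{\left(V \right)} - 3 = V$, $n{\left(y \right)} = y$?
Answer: $-1056$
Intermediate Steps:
$o{\left(V \right)} = 3 + V$
$t = -48$ ($t = \left(-4\right) 6 \cdot 2 = \left(-24\right) 2 = -48$)
$q = 4$ ($q = \left(-1\right) \left(-4\right) = 4$)
$Y = 18$ ($Y = 6 \left(3 + 0\right) = 6 \cdot 3 = 18$)
$t \left(Y + q\right) = - 48 \left(18 + 4\right) = \left(-48\right) 22 = -1056$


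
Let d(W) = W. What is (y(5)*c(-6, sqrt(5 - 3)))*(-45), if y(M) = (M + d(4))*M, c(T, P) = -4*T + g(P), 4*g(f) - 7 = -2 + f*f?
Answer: -208575/4 ≈ -52144.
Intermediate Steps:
g(f) = 5/4 + f**2/4 (g(f) = 7/4 + (-2 + f*f)/4 = 7/4 + (-2 + f**2)/4 = 7/4 + (-1/2 + f**2/4) = 5/4 + f**2/4)
c(T, P) = 5/4 - 4*T + P**2/4 (c(T, P) = -4*T + (5/4 + P**2/4) = 5/4 - 4*T + P**2/4)
y(M) = M*(4 + M) (y(M) = (M + 4)*M = (4 + M)*M = M*(4 + M))
(y(5)*c(-6, sqrt(5 - 3)))*(-45) = ((5*(4 + 5))*(5/4 - 4*(-6) + (sqrt(5 - 3))**2/4))*(-45) = ((5*9)*(5/4 + 24 + (sqrt(2))**2/4))*(-45) = (45*(5/4 + 24 + (1/4)*2))*(-45) = (45*(5/4 + 24 + 1/2))*(-45) = (45*(103/4))*(-45) = (4635/4)*(-45) = -208575/4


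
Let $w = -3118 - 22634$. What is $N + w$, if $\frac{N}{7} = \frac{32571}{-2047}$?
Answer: $- \frac{52942341}{2047} \approx -25863.0$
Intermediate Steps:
$w = -25752$ ($w = -3118 - 22634 = -25752$)
$N = - \frac{227997}{2047}$ ($N = 7 \frac{32571}{-2047} = 7 \cdot 32571 \left(- \frac{1}{2047}\right) = 7 \left(- \frac{32571}{2047}\right) = - \frac{227997}{2047} \approx -111.38$)
$N + w = - \frac{227997}{2047} - 25752 = - \frac{52942341}{2047}$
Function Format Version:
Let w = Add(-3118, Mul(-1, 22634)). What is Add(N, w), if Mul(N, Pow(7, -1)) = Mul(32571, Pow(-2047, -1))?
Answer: Rational(-52942341, 2047) ≈ -25863.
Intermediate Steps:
w = -25752 (w = Add(-3118, -22634) = -25752)
N = Rational(-227997, 2047) (N = Mul(7, Mul(32571, Pow(-2047, -1))) = Mul(7, Mul(32571, Rational(-1, 2047))) = Mul(7, Rational(-32571, 2047)) = Rational(-227997, 2047) ≈ -111.38)
Add(N, w) = Add(Rational(-227997, 2047), -25752) = Rational(-52942341, 2047)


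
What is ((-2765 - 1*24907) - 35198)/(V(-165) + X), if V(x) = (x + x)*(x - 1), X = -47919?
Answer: -62870/6861 ≈ -9.1634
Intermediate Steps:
V(x) = 2*x*(-1 + x) (V(x) = (2*x)*(-1 + x) = 2*x*(-1 + x))
((-2765 - 1*24907) - 35198)/(V(-165) + X) = ((-2765 - 1*24907) - 35198)/(2*(-165)*(-1 - 165) - 47919) = ((-2765 - 24907) - 35198)/(2*(-165)*(-166) - 47919) = (-27672 - 35198)/(54780 - 47919) = -62870/6861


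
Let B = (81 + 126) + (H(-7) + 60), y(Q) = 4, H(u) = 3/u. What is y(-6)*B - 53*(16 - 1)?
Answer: 1899/7 ≈ 271.29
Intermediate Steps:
B = 1866/7 (B = (81 + 126) + (3/(-7) + 60) = 207 + (3*(-1/7) + 60) = 207 + (-3/7 + 60) = 207 + 417/7 = 1866/7 ≈ 266.57)
y(-6)*B - 53*(16 - 1) = 4*(1866/7) - 53*(16 - 1) = 7464/7 - 53*15 = 7464/7 - 795 = 1899/7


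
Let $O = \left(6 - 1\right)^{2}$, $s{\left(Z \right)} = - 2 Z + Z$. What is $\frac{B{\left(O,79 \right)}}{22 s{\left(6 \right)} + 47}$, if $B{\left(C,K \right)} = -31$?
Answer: $\frac{31}{85} \approx 0.36471$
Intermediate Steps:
$s{\left(Z \right)} = - Z$
$O = 25$ ($O = 5^{2} = 25$)
$\frac{B{\left(O,79 \right)}}{22 s{\left(6 \right)} + 47} = - \frac{31}{22 \left(\left(-1\right) 6\right) + 47} = - \frac{31}{22 \left(-6\right) + 47} = - \frac{31}{-132 + 47} = - \frac{31}{-85} = \left(-31\right) \left(- \frac{1}{85}\right) = \frac{31}{85}$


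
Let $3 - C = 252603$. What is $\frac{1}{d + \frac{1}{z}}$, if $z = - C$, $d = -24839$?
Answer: $- \frac{252600}{6274331399} \approx -4.0259 \cdot 10^{-5}$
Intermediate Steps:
$C = -252600$ ($C = 3 - 252603 = -252600$)
$z = 252600$ ($z = \left(-1\right) \left(-252600\right) = 252600$)
$\frac{1}{d + \frac{1}{z}} = \frac{1}{-24839 + \frac{1}{252600}} = \frac{1}{- \frac{6274331399}{252600}} = - \frac{252600}{6274331399}$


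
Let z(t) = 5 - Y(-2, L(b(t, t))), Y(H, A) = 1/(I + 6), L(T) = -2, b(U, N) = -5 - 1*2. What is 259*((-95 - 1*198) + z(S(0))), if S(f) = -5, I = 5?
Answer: -820771/11 ≈ -74616.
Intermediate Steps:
b(U, N) = -7 (b(U, N) = -5 - 2 = -7)
Y(H, A) = 1/11 (Y(H, A) = 1/(5 + 6) = 1/11)
z(t) = 54/11 (z(t) = 5 - 1*1/11 = 5 - 1/11 = 54/11)
259*((-95 - 1*198) + z(S(0))) = 259*((-95 - 1*198) + 54/11) = 259*((-95 - 198) + 54/11) = 259*(-293 + 54/11) = 259*(-3169/11) = -820771/11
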